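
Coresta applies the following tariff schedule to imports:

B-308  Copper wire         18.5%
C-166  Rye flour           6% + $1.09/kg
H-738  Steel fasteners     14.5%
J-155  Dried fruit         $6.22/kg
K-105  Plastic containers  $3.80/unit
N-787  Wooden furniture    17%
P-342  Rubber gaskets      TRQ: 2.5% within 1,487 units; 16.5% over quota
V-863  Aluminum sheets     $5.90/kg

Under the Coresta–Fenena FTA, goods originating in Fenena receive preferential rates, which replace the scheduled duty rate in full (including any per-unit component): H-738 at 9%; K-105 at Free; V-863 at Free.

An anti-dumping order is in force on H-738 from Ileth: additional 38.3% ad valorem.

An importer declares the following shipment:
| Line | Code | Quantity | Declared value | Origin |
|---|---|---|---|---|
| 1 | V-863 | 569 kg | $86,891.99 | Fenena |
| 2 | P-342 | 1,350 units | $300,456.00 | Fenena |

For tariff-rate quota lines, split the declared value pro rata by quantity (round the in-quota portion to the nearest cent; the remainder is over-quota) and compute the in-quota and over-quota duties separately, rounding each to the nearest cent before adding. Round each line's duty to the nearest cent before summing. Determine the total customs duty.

Line 1 (V-863, Fenena, 569 kg, $86,891.99):
Base rate for V-863 is $5.90/kg.
Origin Fenena qualifies under the Coresta–Fenena agreement and V-863 is covered: preferential rate Free applies instead.
Duty = $86,891.99 × 0% = $0.00.
Line 2 (P-342, Fenena, 1,350 units, $300,456.00):
Code P-342 is under a tariff-rate quota (threshold 1,487 units). Quantity 1,350 units is within the quota, so the in-quota rate 2.5% applies to the full value.
Duty = $300,456.00 × 2.5% = $7,511.40.
Total = $0.00 + $7,511.40 = $7,511.40.

$7,511.40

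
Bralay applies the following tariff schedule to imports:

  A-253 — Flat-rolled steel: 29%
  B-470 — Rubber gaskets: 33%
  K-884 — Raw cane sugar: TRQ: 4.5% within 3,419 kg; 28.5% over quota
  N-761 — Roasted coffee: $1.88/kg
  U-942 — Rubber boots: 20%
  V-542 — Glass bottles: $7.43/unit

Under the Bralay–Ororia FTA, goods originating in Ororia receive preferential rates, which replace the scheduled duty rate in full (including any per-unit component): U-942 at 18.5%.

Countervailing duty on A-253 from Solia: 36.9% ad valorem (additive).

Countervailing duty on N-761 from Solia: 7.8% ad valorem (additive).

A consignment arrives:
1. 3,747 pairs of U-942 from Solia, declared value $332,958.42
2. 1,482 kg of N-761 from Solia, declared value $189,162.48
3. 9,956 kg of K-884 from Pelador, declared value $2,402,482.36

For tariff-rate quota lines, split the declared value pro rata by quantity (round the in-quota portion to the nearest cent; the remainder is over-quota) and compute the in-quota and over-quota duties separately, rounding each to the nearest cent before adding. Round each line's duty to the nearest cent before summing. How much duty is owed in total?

Line 1 (U-942, Solia, 3,747 pairs, $332,958.42):
Base rate for U-942 is 20%.
U-942 has an FTA preferential rate, but origin Solia is not Ororia; base rate stands.
Duty = $332,958.42 × 20% = $66,591.68.
Line 2 (N-761, Solia, 1,482 kg, $189,162.48):
Base rate for N-761 is $1.88/kg.
Additional duty on N-761 from Solia: +7.8% ad valorem. Applied ad valorem rate = 7.8%.
Duty = $189,162.48 × 7.8% + 1,482 × $1.88 = $17,540.83.
Line 3 (K-884, Pelador, 9,956 kg, $2,402,482.36):
Code K-884 is under a tariff-rate quota (threshold 3,419 kg). In-quota: 3,419 kg at 4.5%; over-quota: 6,537 kg at 28.5%.
Pro-rata value split: in-quota = $2,402,482.36 × 3,419/9,956 = $825,038.89; over-quota = $2,402,482.36 − $825,038.89 = $1,577,443.47.
In-quota duty = $825,038.89 × 4.5% = $37,126.75. Over-quota duty = $1,577,443.47 × 28.5% = $449,571.39.
Line duty = $37,126.75 + $449,571.39 = $486,698.14.
Total = $66,591.68 + $17,540.83 + $486,698.14 = $570,830.65.

$570,830.65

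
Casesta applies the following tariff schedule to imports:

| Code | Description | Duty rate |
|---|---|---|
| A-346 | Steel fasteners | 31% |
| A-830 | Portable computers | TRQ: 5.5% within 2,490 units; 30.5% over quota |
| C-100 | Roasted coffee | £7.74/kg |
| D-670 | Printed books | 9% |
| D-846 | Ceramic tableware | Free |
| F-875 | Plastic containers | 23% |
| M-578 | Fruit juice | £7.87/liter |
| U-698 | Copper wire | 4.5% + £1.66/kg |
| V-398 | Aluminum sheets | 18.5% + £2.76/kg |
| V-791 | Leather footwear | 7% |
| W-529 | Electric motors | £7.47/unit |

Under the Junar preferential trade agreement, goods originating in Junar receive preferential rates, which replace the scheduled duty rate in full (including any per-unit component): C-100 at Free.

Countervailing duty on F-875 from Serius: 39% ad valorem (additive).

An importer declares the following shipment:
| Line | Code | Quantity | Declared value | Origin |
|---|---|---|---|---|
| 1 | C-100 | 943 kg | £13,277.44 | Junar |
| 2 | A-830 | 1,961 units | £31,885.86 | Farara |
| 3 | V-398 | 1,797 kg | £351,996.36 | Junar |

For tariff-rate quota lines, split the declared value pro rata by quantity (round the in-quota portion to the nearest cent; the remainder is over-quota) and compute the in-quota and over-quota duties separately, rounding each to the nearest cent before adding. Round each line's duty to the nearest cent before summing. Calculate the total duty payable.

Line 1 (C-100, Junar, 943 kg, £13,277.44):
Base rate for C-100 is £7.74/kg.
Origin Junar qualifies under the Casesta–Junar agreement and C-100 is covered: preferential rate Free applies instead.
Duty = £13,277.44 × 0% = £0.00.
Line 2 (A-830, Farara, 1,961 units, £31,885.86):
Code A-830 is under a tariff-rate quota (threshold 2,490 units). Quantity 1,961 units is within the quota, so the in-quota rate 5.5% applies to the full value.
Duty = £31,885.86 × 5.5% = £1,753.72.
Line 3 (V-398, Junar, 1,797 kg, £351,996.36):
Base rate for V-398 is 18.5% + £2.76/kg.
Origin Junar is the FTA partner but V-398 is not on the preference list; base rate stands.
Duty = £351,996.36 × 18.5% + 1,797 × £2.76 = £70,079.05.
Total = £0.00 + £1,753.72 + £70,079.05 = £71,832.77.

£71,832.77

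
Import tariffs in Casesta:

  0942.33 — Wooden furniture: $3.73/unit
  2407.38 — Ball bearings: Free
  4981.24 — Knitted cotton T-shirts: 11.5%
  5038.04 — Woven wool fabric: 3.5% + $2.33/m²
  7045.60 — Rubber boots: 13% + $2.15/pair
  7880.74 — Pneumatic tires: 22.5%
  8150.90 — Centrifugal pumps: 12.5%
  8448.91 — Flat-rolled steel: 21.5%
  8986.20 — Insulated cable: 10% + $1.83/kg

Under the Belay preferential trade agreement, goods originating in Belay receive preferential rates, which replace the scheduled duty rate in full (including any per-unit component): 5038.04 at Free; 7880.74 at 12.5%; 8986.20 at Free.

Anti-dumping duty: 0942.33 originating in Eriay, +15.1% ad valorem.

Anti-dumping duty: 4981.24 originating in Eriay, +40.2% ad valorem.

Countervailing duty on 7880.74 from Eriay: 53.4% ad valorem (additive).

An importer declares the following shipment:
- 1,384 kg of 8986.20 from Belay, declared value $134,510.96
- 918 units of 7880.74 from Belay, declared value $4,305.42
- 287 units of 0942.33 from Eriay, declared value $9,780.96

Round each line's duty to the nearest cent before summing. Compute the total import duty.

Line 1 (8986.20, Belay, 1,384 kg, $134,510.96):
Base rate for 8986.20 is 10% + $1.83/kg.
Origin Belay qualifies under the Casesta–Belay agreement and 8986.20 is covered: preferential rate Free applies instead.
Duty = $134,510.96 × 0% = $0.00.
Line 2 (7880.74, Belay, 918 units, $4,305.42):
Base rate for 7880.74 is 22.5%.
Origin Belay qualifies under the Casesta–Belay agreement and 7880.74 is covered: preferential rate 12.5% applies instead.
The additional-duty order on 7880.74 targets Eriay, not Belay; it does not apply.
Duty = $4,305.42 × 12.5% = $538.18.
Line 3 (0942.33, Eriay, 287 units, $9,780.96):
Base rate for 0942.33 is $3.73/unit.
Additional duty on 0942.33 from Eriay: +15.1% ad valorem. Applied ad valorem rate = 15.1%.
Duty = $9,780.96 × 15.1% + 287 × $3.73 = $2,547.43.
Total = $0.00 + $538.18 + $2,547.43 = $3,085.61.

$3,085.61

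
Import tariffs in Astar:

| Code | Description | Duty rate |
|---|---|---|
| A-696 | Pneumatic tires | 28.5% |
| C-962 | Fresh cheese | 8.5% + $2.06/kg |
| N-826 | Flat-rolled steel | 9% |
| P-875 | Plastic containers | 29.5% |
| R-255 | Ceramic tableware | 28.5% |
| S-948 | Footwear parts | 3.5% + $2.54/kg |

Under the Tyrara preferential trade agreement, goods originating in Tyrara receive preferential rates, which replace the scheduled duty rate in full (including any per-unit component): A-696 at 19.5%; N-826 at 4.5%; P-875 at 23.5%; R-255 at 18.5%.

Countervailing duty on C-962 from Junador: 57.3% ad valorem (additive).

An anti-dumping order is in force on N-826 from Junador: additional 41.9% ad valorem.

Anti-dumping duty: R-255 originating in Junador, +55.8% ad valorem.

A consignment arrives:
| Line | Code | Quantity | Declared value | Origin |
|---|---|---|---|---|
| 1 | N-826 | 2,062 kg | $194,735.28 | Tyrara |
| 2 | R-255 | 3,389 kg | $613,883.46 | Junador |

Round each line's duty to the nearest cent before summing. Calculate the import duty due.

$526,266.85

Line 1 (N-826, Tyrara, 2,062 kg, $194,735.28):
Base rate for N-826 is 9%.
Origin Tyrara qualifies under the Astar–Tyrara agreement and N-826 is covered: preferential rate 4.5% applies instead.
The additional-duty order on N-826 targets Junador, not Tyrara; it does not apply.
Duty = $194,735.28 × 4.5% = $8,763.09.
Line 2 (R-255, Junador, 3,389 kg, $613,883.46):
Base rate for R-255 is 28.5%.
R-255 has an FTA preferential rate, but origin Junador is not Tyrara; base rate stands.
Additional duty on R-255 from Junador: +55.8%. Applied ad valorem rate: 28.5% + 55.8% = 84.3%.
Duty = $613,883.46 × 84.3% = $517,503.76.
Total = $8,763.09 + $517,503.76 = $526,266.85.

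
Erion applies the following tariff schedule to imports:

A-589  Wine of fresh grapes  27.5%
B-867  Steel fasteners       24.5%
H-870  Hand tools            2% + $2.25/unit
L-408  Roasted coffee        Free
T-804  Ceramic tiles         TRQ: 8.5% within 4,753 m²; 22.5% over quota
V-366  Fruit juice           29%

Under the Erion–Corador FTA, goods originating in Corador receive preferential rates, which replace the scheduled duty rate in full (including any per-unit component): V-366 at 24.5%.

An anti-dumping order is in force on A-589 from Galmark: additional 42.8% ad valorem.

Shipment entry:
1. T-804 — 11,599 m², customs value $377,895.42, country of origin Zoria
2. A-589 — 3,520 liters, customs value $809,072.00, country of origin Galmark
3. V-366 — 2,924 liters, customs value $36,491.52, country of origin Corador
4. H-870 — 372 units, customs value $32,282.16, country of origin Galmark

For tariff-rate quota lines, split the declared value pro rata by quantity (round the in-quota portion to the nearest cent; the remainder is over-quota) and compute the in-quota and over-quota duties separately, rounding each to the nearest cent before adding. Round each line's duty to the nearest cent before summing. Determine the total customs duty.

Line 1 (T-804, Zoria, 11,599 m², $377,895.42):
Code T-804 is under a tariff-rate quota (threshold 4,753 m²). In-quota: 4,753 m² at 8.5%; over-quota: 6,846 m² at 22.5%.
Pro-rata value split: in-quota = $377,895.42 × 4,753/11,599 = $154,852.74; over-quota = $377,895.42 − $154,852.74 = $223,042.68.
In-quota duty = $154,852.74 × 8.5% = $13,162.48. Over-quota duty = $223,042.68 × 22.5% = $50,184.60.
Line duty = $13,162.48 + $50,184.60 = $63,347.08.
Line 2 (A-589, Galmark, 3,520 liters, $809,072.00):
Base rate for A-589 is 27.5%.
Additional duty on A-589 from Galmark: +42.8%. Applied ad valorem rate: 27.5% + 42.8% = 70.3%.
Duty = $809,072.00 × 70.3% = $568,777.62.
Line 3 (V-366, Corador, 2,924 liters, $36,491.52):
Base rate for V-366 is 29%.
Origin Corador qualifies under the Erion–Corador agreement and V-366 is covered: preferential rate 24.5% applies instead.
Duty = $36,491.52 × 24.5% = $8,940.42.
Line 4 (H-870, Galmark, 372 units, $32,282.16):
Base rate for H-870 is 2% + $2.25/unit.
Duty = $32,282.16 × 2% + 372 × $2.25 = $1,482.64.
Total = $63,347.08 + $568,777.62 + $8,940.42 + $1,482.64 = $642,547.76.

$642,547.76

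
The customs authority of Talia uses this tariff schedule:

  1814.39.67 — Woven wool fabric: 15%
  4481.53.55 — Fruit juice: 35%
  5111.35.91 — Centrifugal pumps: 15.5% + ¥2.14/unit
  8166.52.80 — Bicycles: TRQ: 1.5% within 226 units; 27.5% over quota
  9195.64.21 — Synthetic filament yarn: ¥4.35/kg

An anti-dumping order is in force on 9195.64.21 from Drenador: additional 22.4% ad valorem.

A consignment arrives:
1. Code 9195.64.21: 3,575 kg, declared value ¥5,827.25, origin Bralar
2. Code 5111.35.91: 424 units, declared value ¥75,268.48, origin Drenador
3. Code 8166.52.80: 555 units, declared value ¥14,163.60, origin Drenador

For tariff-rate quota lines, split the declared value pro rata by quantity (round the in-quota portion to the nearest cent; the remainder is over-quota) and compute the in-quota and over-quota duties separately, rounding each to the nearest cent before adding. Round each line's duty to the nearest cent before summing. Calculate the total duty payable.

¥30,520.65

Line 1 (9195.64.21, Bralar, 3,575 kg, ¥5,827.25):
Base rate for 9195.64.21 is ¥4.35/kg.
The additional-duty order on 9195.64.21 targets Drenador, not Bralar; it does not apply.
Duty = 3,575 × ¥4.35 = ¥15,551.25.
Line 2 (5111.35.91, Drenador, 424 units, ¥75,268.48):
Base rate for 5111.35.91 is 15.5% + ¥2.14/unit.
Duty = ¥75,268.48 × 15.5% + 424 × ¥2.14 = ¥12,573.97.
Line 3 (8166.52.80, Drenador, 555 units, ¥14,163.60):
Code 8166.52.80 is under a tariff-rate quota (threshold 226 units). In-quota: 226 units at 1.5%; over-quota: 329 units at 27.5%.
Pro-rata value split: in-quota = ¥14,163.60 × 226/555 = ¥5,767.52; over-quota = ¥14,163.60 − ¥5,767.52 = ¥8,396.08.
In-quota duty = ¥5,767.52 × 1.5% = ¥86.51. Over-quota duty = ¥8,396.08 × 27.5% = ¥2,308.92.
Line duty = ¥86.51 + ¥2,308.92 = ¥2,395.43.
Total = ¥15,551.25 + ¥12,573.97 + ¥2,395.43 = ¥30,520.65.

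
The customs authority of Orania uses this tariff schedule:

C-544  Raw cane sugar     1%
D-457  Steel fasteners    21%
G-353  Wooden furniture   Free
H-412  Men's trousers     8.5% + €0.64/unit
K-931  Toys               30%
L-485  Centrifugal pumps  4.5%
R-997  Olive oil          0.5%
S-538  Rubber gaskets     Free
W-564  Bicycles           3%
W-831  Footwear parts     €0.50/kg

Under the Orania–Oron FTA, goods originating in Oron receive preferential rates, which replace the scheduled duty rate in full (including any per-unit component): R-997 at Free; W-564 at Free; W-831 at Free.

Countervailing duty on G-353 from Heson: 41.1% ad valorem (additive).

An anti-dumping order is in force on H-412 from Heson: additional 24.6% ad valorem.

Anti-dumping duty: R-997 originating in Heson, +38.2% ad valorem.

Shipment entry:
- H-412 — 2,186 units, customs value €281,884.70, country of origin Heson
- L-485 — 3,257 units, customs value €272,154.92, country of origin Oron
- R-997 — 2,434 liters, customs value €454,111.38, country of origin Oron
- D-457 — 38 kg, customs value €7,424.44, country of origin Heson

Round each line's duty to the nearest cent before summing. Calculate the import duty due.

Line 1 (H-412, Heson, 2,186 units, €281,884.70):
Base rate for H-412 is 8.5% + €0.64/unit.
Additional duty on H-412 from Heson: +24.6%. Applied ad valorem rate: 8.5% + 24.6% = 33.1%.
Duty = €281,884.70 × 33.1% + 2,186 × €0.64 = €94,702.88.
Line 2 (L-485, Oron, 3,257 units, €272,154.92):
Base rate for L-485 is 4.5%.
Origin Oron is the FTA partner but L-485 is not on the preference list; base rate stands.
Duty = €272,154.92 × 4.5% = €12,246.97.
Line 3 (R-997, Oron, 2,434 liters, €454,111.38):
Base rate for R-997 is 0.5%.
Origin Oron qualifies under the Orania–Oron agreement and R-997 is covered: preferential rate Free applies instead.
The additional-duty order on R-997 targets Heson, not Oron; it does not apply.
Duty = €454,111.38 × 0% = €0.00.
Line 4 (D-457, Heson, 38 kg, €7,424.44):
Base rate for D-457 is 21%.
Duty = €7,424.44 × 21% = €1,559.13.
Total = €94,702.88 + €12,246.97 + €0.00 + €1,559.13 = €108,508.98.

€108,508.98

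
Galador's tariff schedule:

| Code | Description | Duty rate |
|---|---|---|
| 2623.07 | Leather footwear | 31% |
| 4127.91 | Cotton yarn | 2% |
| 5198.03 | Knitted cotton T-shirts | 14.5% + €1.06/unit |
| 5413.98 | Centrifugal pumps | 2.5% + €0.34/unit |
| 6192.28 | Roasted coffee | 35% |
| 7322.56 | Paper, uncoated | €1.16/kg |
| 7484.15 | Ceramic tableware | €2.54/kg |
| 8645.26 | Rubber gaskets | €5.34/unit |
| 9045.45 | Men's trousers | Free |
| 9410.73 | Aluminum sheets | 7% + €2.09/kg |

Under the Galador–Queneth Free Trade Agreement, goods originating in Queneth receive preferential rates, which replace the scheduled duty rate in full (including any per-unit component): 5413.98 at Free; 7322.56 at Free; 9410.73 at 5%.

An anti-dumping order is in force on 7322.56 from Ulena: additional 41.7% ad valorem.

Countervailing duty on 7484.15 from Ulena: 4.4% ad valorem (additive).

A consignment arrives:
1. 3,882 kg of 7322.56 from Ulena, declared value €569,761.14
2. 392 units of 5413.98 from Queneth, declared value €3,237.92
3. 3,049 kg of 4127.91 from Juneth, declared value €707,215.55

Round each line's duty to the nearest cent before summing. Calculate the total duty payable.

Line 1 (7322.56, Ulena, 3,882 kg, €569,761.14):
Base rate for 7322.56 is €1.16/kg.
7322.56 has an FTA preferential rate, but origin Ulena is not Queneth; base rate stands.
Additional duty on 7322.56 from Ulena: +41.7% ad valorem. Applied ad valorem rate = 41.7%.
Duty = €569,761.14 × 41.7% + 3,882 × €1.16 = €242,093.52.
Line 2 (5413.98, Queneth, 392 units, €3,237.92):
Base rate for 5413.98 is 2.5% + €0.34/unit.
Origin Queneth qualifies under the Galador–Queneth agreement and 5413.98 is covered: preferential rate Free applies instead.
Duty = €3,237.92 × 0% = €0.00.
Line 3 (4127.91, Juneth, 3,049 kg, €707,215.55):
Base rate for 4127.91 is 2%.
Duty = €707,215.55 × 2% = €14,144.31.
Total = €242,093.52 + €0.00 + €14,144.31 = €256,237.83.

€256,237.83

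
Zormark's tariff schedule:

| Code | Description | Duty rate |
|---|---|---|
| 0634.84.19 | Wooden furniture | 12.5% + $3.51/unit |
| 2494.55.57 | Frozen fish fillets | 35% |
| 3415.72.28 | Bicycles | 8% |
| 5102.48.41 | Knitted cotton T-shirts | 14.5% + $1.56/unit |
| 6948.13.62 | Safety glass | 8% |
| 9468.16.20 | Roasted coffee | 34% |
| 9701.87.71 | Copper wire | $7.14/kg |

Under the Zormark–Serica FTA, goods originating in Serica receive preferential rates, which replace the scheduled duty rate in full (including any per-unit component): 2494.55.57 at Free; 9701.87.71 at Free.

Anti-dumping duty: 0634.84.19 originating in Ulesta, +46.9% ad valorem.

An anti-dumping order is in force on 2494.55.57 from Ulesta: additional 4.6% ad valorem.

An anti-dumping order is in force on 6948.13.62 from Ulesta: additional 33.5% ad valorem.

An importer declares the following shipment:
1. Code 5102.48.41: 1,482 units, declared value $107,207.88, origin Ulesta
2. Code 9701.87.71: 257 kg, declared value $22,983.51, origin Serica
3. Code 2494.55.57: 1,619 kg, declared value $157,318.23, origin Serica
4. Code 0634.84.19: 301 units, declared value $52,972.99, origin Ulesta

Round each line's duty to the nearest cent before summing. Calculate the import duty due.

$50,379.53

Line 1 (5102.48.41, Ulesta, 1,482 units, $107,207.88):
Base rate for 5102.48.41 is 14.5% + $1.56/unit.
Duty = $107,207.88 × 14.5% + 1,482 × $1.56 = $17,857.06.
Line 2 (9701.87.71, Serica, 257 kg, $22,983.51):
Base rate for 9701.87.71 is $7.14/kg.
Origin Serica qualifies under the Zormark–Serica agreement and 9701.87.71 is covered: preferential rate Free applies instead.
Duty = $22,983.51 × 0% = $0.00.
Line 3 (2494.55.57, Serica, 1,619 kg, $157,318.23):
Base rate for 2494.55.57 is 35%.
Origin Serica qualifies under the Zormark–Serica agreement and 2494.55.57 is covered: preferential rate Free applies instead.
The additional-duty order on 2494.55.57 targets Ulesta, not Serica; it does not apply.
Duty = $157,318.23 × 0% = $0.00.
Line 4 (0634.84.19, Ulesta, 301 units, $52,972.99):
Base rate for 0634.84.19 is 12.5% + $3.51/unit.
Additional duty on 0634.84.19 from Ulesta: +46.9%. Applied ad valorem rate: 12.5% + 46.9% = 59.4%.
Duty = $52,972.99 × 59.4% + 301 × $3.51 = $32,522.47.
Total = $17,857.06 + $0.00 + $0.00 + $32,522.47 = $50,379.53.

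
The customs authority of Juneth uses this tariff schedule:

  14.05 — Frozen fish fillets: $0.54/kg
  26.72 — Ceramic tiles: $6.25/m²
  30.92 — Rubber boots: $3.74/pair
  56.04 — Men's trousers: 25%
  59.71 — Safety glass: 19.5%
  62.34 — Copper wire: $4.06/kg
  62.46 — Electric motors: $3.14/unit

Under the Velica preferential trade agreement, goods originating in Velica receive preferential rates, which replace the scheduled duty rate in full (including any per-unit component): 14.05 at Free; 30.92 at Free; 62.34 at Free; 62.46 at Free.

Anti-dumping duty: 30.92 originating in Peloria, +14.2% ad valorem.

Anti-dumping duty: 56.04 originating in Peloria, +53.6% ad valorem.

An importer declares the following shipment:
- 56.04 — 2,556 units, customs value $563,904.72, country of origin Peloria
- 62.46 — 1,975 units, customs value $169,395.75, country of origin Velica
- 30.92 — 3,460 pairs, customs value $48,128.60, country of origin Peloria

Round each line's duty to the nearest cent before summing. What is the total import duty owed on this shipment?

Line 1 (56.04, Peloria, 2,556 units, $563,904.72):
Base rate for 56.04 is 25%.
Additional duty on 56.04 from Peloria: +53.6%. Applied ad valorem rate: 25% + 53.6% = 78.6%.
Duty = $563,904.72 × 78.6% = $443,229.11.
Line 2 (62.46, Velica, 1,975 units, $169,395.75):
Base rate for 62.46 is $3.14/unit.
Origin Velica qualifies under the Juneth–Velica agreement and 62.46 is covered: preferential rate Free applies instead.
Duty = $169,395.75 × 0% = $0.00.
Line 3 (30.92, Peloria, 3,460 pairs, $48,128.60):
Base rate for 30.92 is $3.74/pair.
30.92 has an FTA preferential rate, but origin Peloria is not Velica; base rate stands.
Additional duty on 30.92 from Peloria: +14.2% ad valorem. Applied ad valorem rate = 14.2%.
Duty = $48,128.60 × 14.2% + 3,460 × $3.74 = $19,774.66.
Total = $443,229.11 + $0.00 + $19,774.66 = $463,003.77.

$463,003.77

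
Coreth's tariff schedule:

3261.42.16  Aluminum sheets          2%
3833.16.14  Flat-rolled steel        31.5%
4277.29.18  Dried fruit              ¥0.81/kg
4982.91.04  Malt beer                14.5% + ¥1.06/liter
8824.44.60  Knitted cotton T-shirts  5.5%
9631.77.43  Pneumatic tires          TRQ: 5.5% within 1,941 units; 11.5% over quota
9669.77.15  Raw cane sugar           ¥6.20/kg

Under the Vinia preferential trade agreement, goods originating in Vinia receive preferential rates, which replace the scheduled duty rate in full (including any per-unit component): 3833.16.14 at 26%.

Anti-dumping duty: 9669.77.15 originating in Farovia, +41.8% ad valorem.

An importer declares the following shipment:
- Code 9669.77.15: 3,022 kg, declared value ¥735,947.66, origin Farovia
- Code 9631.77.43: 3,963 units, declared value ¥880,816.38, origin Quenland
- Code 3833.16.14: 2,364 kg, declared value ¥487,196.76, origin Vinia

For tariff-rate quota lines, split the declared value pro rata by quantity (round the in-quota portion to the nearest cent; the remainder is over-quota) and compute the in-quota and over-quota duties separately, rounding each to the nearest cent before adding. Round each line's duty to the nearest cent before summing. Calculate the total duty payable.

¥528,443.17

Line 1 (9669.77.15, Farovia, 3,022 kg, ¥735,947.66):
Base rate for 9669.77.15 is ¥6.20/kg.
Additional duty on 9669.77.15 from Farovia: +41.8% ad valorem. Applied ad valorem rate = 41.8%.
Duty = ¥735,947.66 × 41.8% + 3,022 × ¥6.20 = ¥326,362.52.
Line 2 (9631.77.43, Quenland, 3,963 units, ¥880,816.38):
Code 9631.77.43 is under a tariff-rate quota (threshold 1,941 units). In-quota: 1,941 units at 5.5%; over-quota: 2,022 units at 11.5%.
Pro-rata value split: in-quota = ¥880,816.38 × 1,941/3,963 = ¥431,406.66; over-quota = ¥880,816.38 − ¥431,406.66 = ¥449,409.72.
In-quota duty = ¥431,406.66 × 5.5% = ¥23,727.37. Over-quota duty = ¥449,409.72 × 11.5% = ¥51,682.12.
Line duty = ¥23,727.37 + ¥51,682.12 = ¥75,409.49.
Line 3 (3833.16.14, Vinia, 2,364 kg, ¥487,196.76):
Base rate for 3833.16.14 is 31.5%.
Origin Vinia qualifies under the Coreth–Vinia agreement and 3833.16.14 is covered: preferential rate 26% applies instead.
Duty = ¥487,196.76 × 26% = ¥126,671.16.
Total = ¥326,362.52 + ¥75,409.49 + ¥126,671.16 = ¥528,443.17.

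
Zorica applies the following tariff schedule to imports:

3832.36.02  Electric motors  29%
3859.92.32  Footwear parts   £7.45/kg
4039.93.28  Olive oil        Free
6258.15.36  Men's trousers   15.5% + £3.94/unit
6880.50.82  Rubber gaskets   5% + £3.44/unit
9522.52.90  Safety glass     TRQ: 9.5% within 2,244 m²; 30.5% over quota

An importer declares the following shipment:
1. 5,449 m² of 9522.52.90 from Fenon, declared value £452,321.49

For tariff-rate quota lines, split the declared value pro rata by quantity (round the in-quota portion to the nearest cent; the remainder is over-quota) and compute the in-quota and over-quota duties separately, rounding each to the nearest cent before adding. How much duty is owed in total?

Line 1 (9522.52.90, Fenon, 5,449 m², £452,321.49):
Code 9522.52.90 is under a tariff-rate quota (threshold 2,244 m²). In-quota: 2,244 m² at 9.5%; over-quota: 3,205 m² at 30.5%.
Pro-rata value split: in-quota = £452,321.49 × 2,244/5,449 = £186,274.44; over-quota = £452,321.49 − £186,274.44 = £266,047.05.
In-quota duty = £186,274.44 × 9.5% = £17,696.07. Over-quota duty = £266,047.05 × 30.5% = £81,144.35.
Line duty = £17,696.07 + £81,144.35 = £98,840.42.

£98,840.42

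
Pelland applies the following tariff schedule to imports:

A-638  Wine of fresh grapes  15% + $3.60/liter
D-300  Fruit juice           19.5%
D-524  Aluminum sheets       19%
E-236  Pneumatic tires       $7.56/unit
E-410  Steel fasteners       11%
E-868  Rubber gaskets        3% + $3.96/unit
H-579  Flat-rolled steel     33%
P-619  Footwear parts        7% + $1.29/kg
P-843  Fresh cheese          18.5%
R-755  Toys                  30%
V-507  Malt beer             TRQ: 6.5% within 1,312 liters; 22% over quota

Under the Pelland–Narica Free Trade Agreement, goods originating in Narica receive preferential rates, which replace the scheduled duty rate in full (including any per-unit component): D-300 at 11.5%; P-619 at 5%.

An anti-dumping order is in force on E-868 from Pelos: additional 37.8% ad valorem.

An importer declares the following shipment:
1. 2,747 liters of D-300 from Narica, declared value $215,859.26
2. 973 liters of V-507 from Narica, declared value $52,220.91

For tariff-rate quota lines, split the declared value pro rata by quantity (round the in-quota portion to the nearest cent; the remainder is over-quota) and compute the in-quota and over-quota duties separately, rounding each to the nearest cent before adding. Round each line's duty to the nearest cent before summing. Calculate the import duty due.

$28,218.17

Line 1 (D-300, Narica, 2,747 liters, $215,859.26):
Base rate for D-300 is 19.5%.
Origin Narica qualifies under the Pelland–Narica agreement and D-300 is covered: preferential rate 11.5% applies instead.
Duty = $215,859.26 × 11.5% = $24,823.81.
Line 2 (V-507, Narica, 973 liters, $52,220.91):
Code V-507 is under a tariff-rate quota (threshold 1,312 liters). Quantity 973 liters is within the quota, so the in-quota rate 6.5% applies to the full value.
Duty = $52,220.91 × 6.5% = $3,394.36.
Total = $24,823.81 + $3,394.36 = $28,218.17.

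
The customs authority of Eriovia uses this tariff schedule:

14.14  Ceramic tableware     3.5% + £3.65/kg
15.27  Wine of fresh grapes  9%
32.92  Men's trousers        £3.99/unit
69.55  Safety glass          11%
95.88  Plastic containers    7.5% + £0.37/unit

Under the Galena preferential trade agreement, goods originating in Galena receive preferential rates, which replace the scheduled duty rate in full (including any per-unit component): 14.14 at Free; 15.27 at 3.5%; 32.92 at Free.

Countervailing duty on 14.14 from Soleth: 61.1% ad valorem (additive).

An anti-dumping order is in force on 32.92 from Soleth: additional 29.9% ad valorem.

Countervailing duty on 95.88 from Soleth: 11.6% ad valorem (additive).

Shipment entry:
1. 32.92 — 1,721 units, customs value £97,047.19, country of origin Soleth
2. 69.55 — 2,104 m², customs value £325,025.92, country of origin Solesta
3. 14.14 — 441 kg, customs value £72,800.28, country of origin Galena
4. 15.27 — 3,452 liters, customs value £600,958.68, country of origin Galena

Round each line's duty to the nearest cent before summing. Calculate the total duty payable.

£92,670.30

Line 1 (32.92, Soleth, 1,721 units, £97,047.19):
Base rate for 32.92 is £3.99/unit.
32.92 has an FTA preferential rate, but origin Soleth is not Galena; base rate stands.
Additional duty on 32.92 from Soleth: +29.9% ad valorem. Applied ad valorem rate = 29.9%.
Duty = £97,047.19 × 29.9% + 1,721 × £3.99 = £35,883.90.
Line 2 (69.55, Solesta, 2,104 m², £325,025.92):
Base rate for 69.55 is 11%.
Duty = £325,025.92 × 11% = £35,752.85.
Line 3 (14.14, Galena, 441 kg, £72,800.28):
Base rate for 14.14 is 3.5% + £3.65/kg.
Origin Galena qualifies under the Eriovia–Galena agreement and 14.14 is covered: preferential rate Free applies instead.
The additional-duty order on 14.14 targets Soleth, not Galena; it does not apply.
Duty = £72,800.28 × 0% = £0.00.
Line 4 (15.27, Galena, 3,452 liters, £600,958.68):
Base rate for 15.27 is 9%.
Origin Galena qualifies under the Eriovia–Galena agreement and 15.27 is covered: preferential rate 3.5% applies instead.
Duty = £600,958.68 × 3.5% = £21,033.55.
Total = £35,883.90 + £35,752.85 + £0.00 + £21,033.55 = £92,670.30.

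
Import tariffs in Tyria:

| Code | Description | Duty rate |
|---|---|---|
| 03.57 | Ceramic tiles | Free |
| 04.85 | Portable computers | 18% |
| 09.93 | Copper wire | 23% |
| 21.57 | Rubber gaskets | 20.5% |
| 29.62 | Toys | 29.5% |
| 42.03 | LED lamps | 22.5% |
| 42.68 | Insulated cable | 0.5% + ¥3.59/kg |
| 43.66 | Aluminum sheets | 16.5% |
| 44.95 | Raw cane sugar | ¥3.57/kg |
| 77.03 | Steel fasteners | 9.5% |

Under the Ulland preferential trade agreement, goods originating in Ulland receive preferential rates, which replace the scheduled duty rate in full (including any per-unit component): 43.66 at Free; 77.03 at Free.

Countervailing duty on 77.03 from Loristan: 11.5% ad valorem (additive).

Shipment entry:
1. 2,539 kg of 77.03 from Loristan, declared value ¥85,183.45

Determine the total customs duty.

¥17,888.52

Line 1 (77.03, Loristan, 2,539 kg, ¥85,183.45):
Base rate for 77.03 is 9.5%.
77.03 has an FTA preferential rate, but origin Loristan is not Ulland; base rate stands.
Additional duty on 77.03 from Loristan: +11.5%. Applied ad valorem rate: 9.5% + 11.5% = 21%.
Duty = ¥85,183.45 × 21% = ¥17,888.52.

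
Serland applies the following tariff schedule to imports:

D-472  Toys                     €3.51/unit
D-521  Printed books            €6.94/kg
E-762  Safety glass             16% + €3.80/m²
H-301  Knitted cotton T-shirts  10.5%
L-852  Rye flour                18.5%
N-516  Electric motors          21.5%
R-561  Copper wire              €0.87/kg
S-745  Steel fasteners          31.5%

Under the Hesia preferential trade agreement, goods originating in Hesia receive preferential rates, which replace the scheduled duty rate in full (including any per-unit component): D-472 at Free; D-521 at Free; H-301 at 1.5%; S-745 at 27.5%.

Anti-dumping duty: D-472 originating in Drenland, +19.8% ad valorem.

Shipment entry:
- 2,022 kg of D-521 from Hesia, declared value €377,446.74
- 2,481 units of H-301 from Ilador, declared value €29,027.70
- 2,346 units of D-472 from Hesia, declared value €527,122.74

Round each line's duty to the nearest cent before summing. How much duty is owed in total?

€3,047.91

Line 1 (D-521, Hesia, 2,022 kg, €377,446.74):
Base rate for D-521 is €6.94/kg.
Origin Hesia qualifies under the Serland–Hesia agreement and D-521 is covered: preferential rate Free applies instead.
Duty = €377,446.74 × 0% = €0.00.
Line 2 (H-301, Ilador, 2,481 units, €29,027.70):
Base rate for H-301 is 10.5%.
H-301 has an FTA preferential rate, but origin Ilador is not Hesia; base rate stands.
Duty = €29,027.70 × 10.5% = €3,047.91.
Line 3 (D-472, Hesia, 2,346 units, €527,122.74):
Base rate for D-472 is €3.51/unit.
Origin Hesia qualifies under the Serland–Hesia agreement and D-472 is covered: preferential rate Free applies instead.
The additional-duty order on D-472 targets Drenland, not Hesia; it does not apply.
Duty = €527,122.74 × 0% = €0.00.
Total = €0.00 + €3,047.91 + €0.00 = €3,047.91.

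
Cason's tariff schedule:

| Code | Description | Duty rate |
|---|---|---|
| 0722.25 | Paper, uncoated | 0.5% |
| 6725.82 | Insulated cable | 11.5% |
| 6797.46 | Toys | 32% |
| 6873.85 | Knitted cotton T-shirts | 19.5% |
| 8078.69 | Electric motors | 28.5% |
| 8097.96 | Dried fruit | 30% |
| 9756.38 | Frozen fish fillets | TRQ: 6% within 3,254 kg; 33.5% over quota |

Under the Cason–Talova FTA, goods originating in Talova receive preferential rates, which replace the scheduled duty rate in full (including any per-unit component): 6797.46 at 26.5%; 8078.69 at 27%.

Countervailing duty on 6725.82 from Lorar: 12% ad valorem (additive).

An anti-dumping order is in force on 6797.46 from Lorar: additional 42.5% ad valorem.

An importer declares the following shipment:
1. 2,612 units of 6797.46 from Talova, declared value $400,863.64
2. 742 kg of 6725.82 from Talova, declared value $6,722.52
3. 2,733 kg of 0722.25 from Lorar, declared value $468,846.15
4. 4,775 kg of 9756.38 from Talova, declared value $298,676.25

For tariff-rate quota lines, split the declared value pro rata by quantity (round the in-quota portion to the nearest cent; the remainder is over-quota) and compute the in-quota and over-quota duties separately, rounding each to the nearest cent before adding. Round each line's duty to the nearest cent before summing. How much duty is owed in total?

Line 1 (6797.46, Talova, 2,612 units, $400,863.64):
Base rate for 6797.46 is 32%.
Origin Talova qualifies under the Cason–Talova agreement and 6797.46 is covered: preferential rate 26.5% applies instead.
The additional-duty order on 6797.46 targets Lorar, not Talova; it does not apply.
Duty = $400,863.64 × 26.5% = $106,228.86.
Line 2 (6725.82, Talova, 742 kg, $6,722.52):
Base rate for 6725.82 is 11.5%.
Origin Talova is the FTA partner but 6725.82 is not on the preference list; base rate stands.
The additional-duty order on 6725.82 targets Lorar, not Talova; it does not apply.
Duty = $6,722.52 × 11.5% = $773.09.
Line 3 (0722.25, Lorar, 2,733 kg, $468,846.15):
Base rate for 0722.25 is 0.5%.
Duty = $468,846.15 × 0.5% = $2,344.23.
Line 4 (9756.38, Talova, 4,775 kg, $298,676.25):
Code 9756.38 is under a tariff-rate quota (threshold 3,254 kg). In-quota: 3,254 kg at 6%; over-quota: 1,521 kg at 33.5%.
Pro-rata value split: in-quota = $298,676.25 × 3,254/4,775 = $203,537.70; over-quota = $298,676.25 − $203,537.70 = $95,138.55.
In-quota duty = $203,537.70 × 6% = $12,212.26. Over-quota duty = $95,138.55 × 33.5% = $31,871.41.
Line duty = $12,212.26 + $31,871.41 = $44,083.67.
Total = $106,228.86 + $773.09 + $2,344.23 + $44,083.67 = $153,429.85.

$153,429.85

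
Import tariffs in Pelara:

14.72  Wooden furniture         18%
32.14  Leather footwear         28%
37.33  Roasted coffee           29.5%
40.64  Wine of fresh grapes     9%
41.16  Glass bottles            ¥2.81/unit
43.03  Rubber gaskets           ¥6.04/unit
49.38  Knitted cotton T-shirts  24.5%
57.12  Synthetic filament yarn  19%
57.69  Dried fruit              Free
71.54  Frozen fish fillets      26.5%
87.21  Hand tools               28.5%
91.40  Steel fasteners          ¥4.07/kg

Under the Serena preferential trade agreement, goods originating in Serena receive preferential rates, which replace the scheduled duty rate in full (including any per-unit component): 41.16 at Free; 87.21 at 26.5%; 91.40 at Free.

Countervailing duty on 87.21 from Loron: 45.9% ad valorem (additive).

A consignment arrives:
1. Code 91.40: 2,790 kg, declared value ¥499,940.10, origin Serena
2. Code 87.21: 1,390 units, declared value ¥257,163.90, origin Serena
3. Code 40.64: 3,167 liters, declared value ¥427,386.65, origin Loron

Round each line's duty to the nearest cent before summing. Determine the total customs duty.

¥106,613.23

Line 1 (91.40, Serena, 2,790 kg, ¥499,940.10):
Base rate for 91.40 is ¥4.07/kg.
Origin Serena qualifies under the Pelara–Serena agreement and 91.40 is covered: preferential rate Free applies instead.
Duty = ¥499,940.10 × 0% = ¥0.00.
Line 2 (87.21, Serena, 1,390 units, ¥257,163.90):
Base rate for 87.21 is 28.5%.
Origin Serena qualifies under the Pelara–Serena agreement and 87.21 is covered: preferential rate 26.5% applies instead.
The additional-duty order on 87.21 targets Loron, not Serena; it does not apply.
Duty = ¥257,163.90 × 26.5% = ¥68,148.43.
Line 3 (40.64, Loron, 3,167 liters, ¥427,386.65):
Base rate for 40.64 is 9%.
Duty = ¥427,386.65 × 9% = ¥38,464.80.
Total = ¥0.00 + ¥68,148.43 + ¥38,464.80 = ¥106,613.23.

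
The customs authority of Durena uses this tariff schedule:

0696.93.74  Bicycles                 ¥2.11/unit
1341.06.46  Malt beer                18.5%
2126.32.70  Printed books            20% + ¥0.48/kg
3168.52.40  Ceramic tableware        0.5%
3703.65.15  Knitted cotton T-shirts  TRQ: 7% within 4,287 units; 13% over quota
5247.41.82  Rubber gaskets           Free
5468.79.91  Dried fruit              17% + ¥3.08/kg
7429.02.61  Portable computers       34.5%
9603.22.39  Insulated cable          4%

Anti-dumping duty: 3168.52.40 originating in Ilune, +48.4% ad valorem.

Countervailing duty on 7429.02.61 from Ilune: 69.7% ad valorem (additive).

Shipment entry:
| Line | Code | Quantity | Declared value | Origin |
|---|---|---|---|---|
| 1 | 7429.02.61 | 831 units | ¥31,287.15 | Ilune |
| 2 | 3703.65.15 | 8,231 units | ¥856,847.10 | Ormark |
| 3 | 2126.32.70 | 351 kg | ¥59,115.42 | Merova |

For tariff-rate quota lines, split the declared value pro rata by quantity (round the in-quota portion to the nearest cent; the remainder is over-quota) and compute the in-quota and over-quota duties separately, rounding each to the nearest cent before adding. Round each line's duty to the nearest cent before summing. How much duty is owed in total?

Line 1 (7429.02.61, Ilune, 831 units, ¥31,287.15):
Base rate for 7429.02.61 is 34.5%.
Additional duty on 7429.02.61 from Ilune: +69.7%. Applied ad valorem rate: 34.5% + 69.7% = 104.2%.
Duty = ¥31,287.15 × 104.2% = ¥32,601.21.
Line 2 (3703.65.15, Ormark, 8,231 units, ¥856,847.10):
Code 3703.65.15 is under a tariff-rate quota (threshold 4,287 units). In-quota: 4,287 units at 7%; over-quota: 3,944 units at 13%.
Pro-rata value split: in-quota = ¥856,847.10 × 4,287/8,231 = ¥446,276.70; over-quota = ¥856,847.10 − ¥446,276.70 = ¥410,570.40.
In-quota duty = ¥446,276.70 × 7% = ¥31,239.37. Over-quota duty = ¥410,570.40 × 13% = ¥53,374.15.
Line duty = ¥31,239.37 + ¥53,374.15 = ¥84,613.52.
Line 3 (2126.32.70, Merova, 351 kg, ¥59,115.42):
Base rate for 2126.32.70 is 20% + ¥0.48/kg.
Duty = ¥59,115.42 × 20% + 351 × ¥0.48 = ¥11,991.56.
Total = ¥32,601.21 + ¥84,613.52 + ¥11,991.56 = ¥129,206.29.

¥129,206.29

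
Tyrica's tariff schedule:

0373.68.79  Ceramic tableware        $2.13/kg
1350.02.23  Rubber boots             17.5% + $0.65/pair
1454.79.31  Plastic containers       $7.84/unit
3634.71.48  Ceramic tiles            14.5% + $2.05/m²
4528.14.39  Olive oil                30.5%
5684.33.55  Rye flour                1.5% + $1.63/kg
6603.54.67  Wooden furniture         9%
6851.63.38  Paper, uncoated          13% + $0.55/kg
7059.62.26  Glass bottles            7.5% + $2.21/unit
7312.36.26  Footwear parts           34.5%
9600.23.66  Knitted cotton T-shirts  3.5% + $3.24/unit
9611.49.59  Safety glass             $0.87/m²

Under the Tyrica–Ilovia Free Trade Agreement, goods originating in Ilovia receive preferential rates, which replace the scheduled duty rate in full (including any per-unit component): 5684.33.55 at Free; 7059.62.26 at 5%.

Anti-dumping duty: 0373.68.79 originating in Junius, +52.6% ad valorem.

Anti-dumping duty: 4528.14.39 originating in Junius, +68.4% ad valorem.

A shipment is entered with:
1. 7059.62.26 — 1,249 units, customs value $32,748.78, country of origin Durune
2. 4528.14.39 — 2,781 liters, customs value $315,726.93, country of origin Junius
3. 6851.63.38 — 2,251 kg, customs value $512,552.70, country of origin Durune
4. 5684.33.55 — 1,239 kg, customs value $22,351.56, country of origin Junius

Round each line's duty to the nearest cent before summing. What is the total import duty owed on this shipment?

Line 1 (7059.62.26, Durune, 1,249 units, $32,748.78):
Base rate for 7059.62.26 is 7.5% + $2.21/unit.
7059.62.26 has an FTA preferential rate, but origin Durune is not Ilovia; base rate stands.
Duty = $32,748.78 × 7.5% + 1,249 × $2.21 = $5,216.45.
Line 2 (4528.14.39, Junius, 2,781 liters, $315,726.93):
Base rate for 4528.14.39 is 30.5%.
Additional duty on 4528.14.39 from Junius: +68.4%. Applied ad valorem rate: 30.5% + 68.4% = 98.9%.
Duty = $315,726.93 × 98.9% = $312,253.93.
Line 3 (6851.63.38, Durune, 2,251 kg, $512,552.70):
Base rate for 6851.63.38 is 13% + $0.55/kg.
Duty = $512,552.70 × 13% + 2,251 × $0.55 = $67,869.90.
Line 4 (5684.33.55, Junius, 1,239 kg, $22,351.56):
Base rate for 5684.33.55 is 1.5% + $1.63/kg.
5684.33.55 has an FTA preferential rate, but origin Junius is not Ilovia; base rate stands.
Duty = $22,351.56 × 1.5% + 1,239 × $1.63 = $2,354.84.
Total = $5,216.45 + $312,253.93 + $67,869.90 + $2,354.84 = $387,695.12.

$387,695.12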